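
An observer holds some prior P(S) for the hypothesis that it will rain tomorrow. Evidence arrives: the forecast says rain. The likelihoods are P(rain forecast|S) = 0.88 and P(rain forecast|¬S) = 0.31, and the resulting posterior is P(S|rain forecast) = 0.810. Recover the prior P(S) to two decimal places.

In odds form, posterior odds = prior odds × likelihood ratio, so prior odds = posterior odds ÷ LR.
Posterior odds = 0.810/(1−0.810) = 4.2632. LR = 0.88/0.31 = 2.8387.
Prior odds = 4.2632/2.8387 = 1.5018, so P(S) = 1.5018/(1+1.5018) ≈ 0.60.

P(S) = 0.60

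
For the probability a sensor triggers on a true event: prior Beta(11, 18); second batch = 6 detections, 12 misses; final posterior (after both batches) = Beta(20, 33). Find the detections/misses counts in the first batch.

3 detections and 3 misses

Because Beta–binomial updating is additive in the counts, the combined data contributed (α_post−α_prior, β_post−β_prior) successes and failures.
Total across both batches: 20−11=9 detections, 33−18=15 misses.
Subtract the second batch: 9−6=3 detections and 15−12=3 misses.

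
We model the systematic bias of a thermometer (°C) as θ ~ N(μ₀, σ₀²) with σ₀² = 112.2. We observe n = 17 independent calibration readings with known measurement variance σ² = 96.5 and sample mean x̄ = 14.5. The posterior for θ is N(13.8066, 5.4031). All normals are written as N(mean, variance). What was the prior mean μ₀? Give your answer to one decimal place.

The posterior mean is a precision-weighted average: μ_n = (τ₀μ₀ + τ_data·x̄)/(τ₀+τ_data), with τ₀=1/σ₀² and τ_data=n/σ².
Here τ₀ = 1/112.2 = 0.008913 and τ_data = 17/96.5 = 0.176166, so τ_n = 0.185079.
Rearranging for μ₀: μ₀ = (μ_n·τ_n − τ_data·x̄)/τ₀ = (13.8066·0.185079 − 0.176166·14.5) / 0.008913 = 0.000905/0.008913 ≈ 0.1.

μ₀ = 0.1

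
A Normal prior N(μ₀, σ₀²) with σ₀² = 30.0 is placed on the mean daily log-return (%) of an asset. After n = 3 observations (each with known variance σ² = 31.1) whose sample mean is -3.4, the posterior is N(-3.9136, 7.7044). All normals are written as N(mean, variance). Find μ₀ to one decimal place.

μ₀ = -5.4

With known observation variance, the Normal–Normal posterior has precision τ_n = τ₀ + n/σ² and mean μ_n = (τ₀μ₀ + (n/σ²)x̄)/τ_n.
Here τ₀ = 1/30.0 = 0.033333 and τ_data = 3/31.1 = 0.096463, so τ_n = 0.129796.
Rearranging for μ₀: μ₀ = (μ_n·τ_n − τ_data·x̄)/τ₀ = (-3.9136·0.129796 − 0.096463·-3.4) / 0.033333 = -0.179995/0.033333 ≈ -5.4.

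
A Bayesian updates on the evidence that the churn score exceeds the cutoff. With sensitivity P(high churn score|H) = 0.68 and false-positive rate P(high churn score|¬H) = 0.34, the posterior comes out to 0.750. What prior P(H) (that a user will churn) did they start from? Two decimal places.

P(H) = 0.60

In odds form, posterior odds = prior odds × likelihood ratio, so prior odds = posterior odds ÷ LR.
Posterior odds = 0.750/(1−0.750) = 3.0000. LR = 0.68/0.34 = 2.0000.
Prior odds = 3.0000/2.0000 = 1.5000, so P(H) = 1.5000/(1+1.5000) ≈ 0.60.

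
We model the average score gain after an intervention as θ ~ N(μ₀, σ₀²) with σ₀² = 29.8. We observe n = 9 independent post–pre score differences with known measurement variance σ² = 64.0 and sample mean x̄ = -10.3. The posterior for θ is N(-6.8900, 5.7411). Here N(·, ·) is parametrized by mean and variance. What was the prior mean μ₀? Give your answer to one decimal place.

μ₀ = 7.4

The posterior mean is a precision-weighted average: μ_n = (τ₀μ₀ + τ_data·x̄)/(τ₀+τ_data), with τ₀=1/σ₀² and τ_data=n/σ².
Here τ₀ = 1/29.8 = 0.033557 and τ_data = 9/64.0 = 0.140625, so τ_n = 0.174182.
Rearranging for μ₀: μ₀ = (μ_n·τ_n − τ_data·x̄)/τ₀ = (-6.8900·0.174182 − 0.140625·-10.3) / 0.033557 = 0.248324/0.033557 ≈ 7.4.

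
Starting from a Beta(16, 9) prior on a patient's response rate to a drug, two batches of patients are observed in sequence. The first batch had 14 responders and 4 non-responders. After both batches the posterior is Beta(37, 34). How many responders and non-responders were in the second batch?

Because Beta–binomial updating is additive in the counts, the combined data contributed (α_post−α_prior, β_post−β_prior) successes and failures.
Total across both batches: 37−16=21 responders, 34−9=25 non-responders.
Subtract the first batch: 21−14=7 responders and 25−4=21 non-responders.

7 responders and 21 non-responders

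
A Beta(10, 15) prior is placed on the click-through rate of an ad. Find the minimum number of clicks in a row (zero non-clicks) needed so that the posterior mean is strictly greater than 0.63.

k = 16

After k clicks and 0 non-clicks the posterior is Beta(10+k, 15), with mean (10+k)/(10+15+k).
Set (10+k)/(25+k) > 0.63 and solve: k > (0.63·25 − 10)/(1 − 0.63) = 15.541.
The smallest integer exceeding 15.541 is 16, and checking k=16: (26)/(41) = 0.6341 > 0.63.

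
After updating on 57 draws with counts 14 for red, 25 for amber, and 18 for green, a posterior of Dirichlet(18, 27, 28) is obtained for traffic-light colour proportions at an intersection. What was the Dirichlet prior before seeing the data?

Dirichlet(4, 2, 10)

For a Dirichlet(α) prior with multinomial counts c, the posterior is Dirichlet(α + c) componentwise.
Subtract each count from the matching posterior parameter: 18−14=4, 27−25=2, 28−18=10.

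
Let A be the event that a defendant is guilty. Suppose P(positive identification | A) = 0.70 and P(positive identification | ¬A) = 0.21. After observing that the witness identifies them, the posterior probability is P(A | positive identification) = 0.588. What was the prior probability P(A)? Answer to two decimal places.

P(A) = 0.30

Bayes' rule in odds form gives O(A|E) = O(A)·[P(E|A)/P(E|¬A)], hence O(A) = O(A|E)/LR.
Posterior odds = 0.588/(1−0.588) = 1.4272. LR = 0.70/0.21 = 3.3333.
Prior odds = 1.4272/3.3333 = 0.4282, so P(A) = 0.4282/(1+0.4282) ≈ 0.30.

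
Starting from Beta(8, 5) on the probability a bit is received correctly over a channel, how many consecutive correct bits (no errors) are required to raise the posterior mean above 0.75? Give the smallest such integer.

k = 8

After k correct bits and 0 errors the posterior is Beta(8+k, 5), with mean (8+k)/(8+5+k).
Set (8+k)/(13+k) > 0.75 and solve: k > (0.75·13 − 8)/(1 − 0.75) = 7.000.
The smallest integer exceeding 7.000 is 8.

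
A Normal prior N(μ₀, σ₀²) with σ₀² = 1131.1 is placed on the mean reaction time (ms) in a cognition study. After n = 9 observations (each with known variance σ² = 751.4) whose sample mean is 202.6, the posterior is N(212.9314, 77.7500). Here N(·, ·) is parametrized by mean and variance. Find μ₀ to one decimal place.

With known observation variance, the Normal–Normal posterior has precision τ_n = τ₀ + n/σ² and mean μ_n = (τ₀μ₀ + (n/σ²)x̄)/τ_n.
Here τ₀ = 1/1131.1 = 0.000884 and τ_data = 9/751.4 = 0.011978, so τ_n = 0.012862.
Rearranging for μ₀: μ₀ = (μ_n·τ_n − τ_data·x̄)/τ₀ = (212.9314·0.012862 − 0.011978·202.6) / 0.000884 = 0.311981/0.000884 ≈ 352.9.

μ₀ = 352.9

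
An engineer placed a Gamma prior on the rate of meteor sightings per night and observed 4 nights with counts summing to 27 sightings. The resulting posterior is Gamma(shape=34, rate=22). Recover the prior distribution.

Gamma–Poisson conjugacy: posterior shape = α + Σxᵢ, posterior rate = β + n.
So α = 34 − 27 = 7 and β = 22 − 4 = 18.

Gamma(shape=7, rate=18)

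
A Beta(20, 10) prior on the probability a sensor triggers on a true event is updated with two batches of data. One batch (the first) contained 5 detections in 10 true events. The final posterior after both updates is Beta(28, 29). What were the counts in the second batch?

3 detections and 14 misses

Because Beta–binomial updating is additive in the counts, the combined data contributed (α_post−α_prior, β_post−β_prior) successes and failures.
Total across both batches: 28−20=8 detections, 29−10=19 misses.
Subtract the first batch: 8−5=3 detections and 19−5=14 misses.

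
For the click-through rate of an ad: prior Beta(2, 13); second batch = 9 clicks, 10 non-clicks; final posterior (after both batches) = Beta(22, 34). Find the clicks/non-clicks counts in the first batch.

11 clicks and 11 non-clicks

Because Beta–binomial updating is additive in the counts, the combined data contributed (α_post−α_prior, β_post−β_prior) successes and failures.
Total across both batches: 22−2=20 clicks, 34−13=21 non-clicks.
Subtract the second batch: 20−9=11 clicks and 21−10=11 non-clicks.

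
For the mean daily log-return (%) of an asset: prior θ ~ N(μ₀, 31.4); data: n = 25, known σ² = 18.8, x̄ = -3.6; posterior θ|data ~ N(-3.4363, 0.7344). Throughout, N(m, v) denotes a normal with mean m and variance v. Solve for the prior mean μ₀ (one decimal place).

The posterior mean is a precision-weighted average: μ_n = (τ₀μ₀ + τ_data·x̄)/(τ₀+τ_data), with τ₀=1/σ₀² and τ_data=n/σ².
Here τ₀ = 1/31.4 = 0.031847 and τ_data = 25/18.8 = 1.329787, so τ_n = 1.361634.
Rearranging for μ₀: μ₀ = (μ_n·τ_n − τ_data·x̄)/τ₀ = (-3.4363·1.361634 − 1.329787·-3.6) / 0.031847 = 0.108250/0.031847 ≈ 3.4.

μ₀ = 3.4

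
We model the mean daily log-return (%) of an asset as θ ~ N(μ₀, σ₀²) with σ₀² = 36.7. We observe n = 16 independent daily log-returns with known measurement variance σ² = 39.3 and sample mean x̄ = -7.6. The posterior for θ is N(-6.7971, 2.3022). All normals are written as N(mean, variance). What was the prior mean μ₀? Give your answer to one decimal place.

μ₀ = 5.2

The posterior mean is a precision-weighted average: μ_n = (τ₀μ₀ + τ_data·x̄)/(τ₀+τ_data), with τ₀=1/σ₀² and τ_data=n/σ².
Here τ₀ = 1/36.7 = 0.027248 and τ_data = 16/39.3 = 0.407125, so τ_n = 0.434373.
Rearranging for μ₀: μ₀ = (μ_n·τ_n − τ_data·x̄)/τ₀ = (-6.7971·0.434373 − 0.407125·-7.6) / 0.027248 = 0.141673/0.027248 ≈ 5.2.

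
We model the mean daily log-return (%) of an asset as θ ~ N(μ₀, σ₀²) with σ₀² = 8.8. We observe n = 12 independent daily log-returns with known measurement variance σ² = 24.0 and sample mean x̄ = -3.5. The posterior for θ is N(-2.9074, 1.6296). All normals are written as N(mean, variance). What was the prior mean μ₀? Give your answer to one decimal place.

With known observation variance, the Normal–Normal posterior has precision τ_n = τ₀ + n/σ² and mean μ_n = (τ₀μ₀ + (n/σ²)x̄)/τ_n.
Here τ₀ = 1/8.8 = 0.113636 and τ_data = 12/24.0 = 0.500000, so τ_n = 0.613636.
Rearranging for μ₀: μ₀ = (μ_n·τ_n − τ_data·x̄)/τ₀ = (-2.9074·0.613636 − 0.500000·-3.5) / 0.113636 = -0.034085/0.113636 ≈ -0.3.

μ₀ = -0.3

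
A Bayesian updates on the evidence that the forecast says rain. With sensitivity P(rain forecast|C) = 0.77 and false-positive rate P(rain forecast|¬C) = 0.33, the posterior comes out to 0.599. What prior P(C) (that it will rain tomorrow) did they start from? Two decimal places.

Bayes' rule in odds form gives O(C|E) = O(C)·[P(E|C)/P(E|¬C)], hence O(C) = O(C|E)/LR.
Posterior odds = 0.599/(1−0.599) = 1.4938. LR = 0.77/0.33 = 2.3333.
Prior odds = 1.4938/2.3333 = 0.6402, so P(C) = 0.6402/(1+0.6402) ≈ 0.39.

P(C) = 0.39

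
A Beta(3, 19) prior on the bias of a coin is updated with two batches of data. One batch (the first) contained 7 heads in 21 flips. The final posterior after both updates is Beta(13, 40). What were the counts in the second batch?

Sequential conjugate updates are equivalent to a single update on the pooled data, so total successes = posterior α − prior α and total failures = posterior β − prior β.
Total across both batches: 13−3=10 heads, 40−19=21 tails.
Subtract the first batch: 10−7=3 heads and 21−14=7 tails.

3 heads and 7 tails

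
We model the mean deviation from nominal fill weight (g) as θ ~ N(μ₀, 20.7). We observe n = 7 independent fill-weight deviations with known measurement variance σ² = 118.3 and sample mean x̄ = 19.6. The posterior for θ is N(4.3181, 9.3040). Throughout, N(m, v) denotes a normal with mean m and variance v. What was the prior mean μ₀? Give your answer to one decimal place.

μ₀ = -14.4

With known observation variance, the Normal–Normal posterior has precision τ_n = τ₀ + n/σ² and mean μ_n = (τ₀μ₀ + (n/σ²)x̄)/τ_n.
Here τ₀ = 1/20.7 = 0.048309 and τ_data = 7/118.3 = 0.059172, so τ_n = 0.107481.
Rearranging for μ₀: μ₀ = (μ_n·τ_n − τ_data·x̄)/τ₀ = (4.3181·0.107481 − 0.059172·19.6) / 0.048309 = -0.695657/0.048309 ≈ -14.4.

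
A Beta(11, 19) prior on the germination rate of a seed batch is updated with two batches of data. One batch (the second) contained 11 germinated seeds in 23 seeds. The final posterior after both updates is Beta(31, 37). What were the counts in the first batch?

9 germinated seeds and 6 non-germinating seeds

Because Beta–binomial updating is additive in the counts, the combined data contributed (α_post−α_prior, β_post−β_prior) successes and failures.
Total across both batches: 31−11=20 germinated seeds, 37−19=18 non-germinating seeds.
Subtract the second batch: 20−11=9 germinated seeds and 18−12=6 non-germinating seeds.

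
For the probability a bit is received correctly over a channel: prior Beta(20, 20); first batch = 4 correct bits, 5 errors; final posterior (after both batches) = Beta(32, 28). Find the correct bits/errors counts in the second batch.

Sequential conjugate updates are equivalent to a single update on the pooled data, so total successes = posterior α − prior α and total failures = posterior β − prior β.
Total across both batches: 32−20=12 correct bits, 28−20=8 errors.
Subtract the first batch: 12−4=8 correct bits and 8−5=3 errors.

8 correct bits and 3 errors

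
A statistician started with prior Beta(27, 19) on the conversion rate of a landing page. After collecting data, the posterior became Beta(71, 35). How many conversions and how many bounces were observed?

Beta is conjugate to the binomial likelihood: posterior = Beta(a+s, b+f).
Match parameters: s=71−27=44, f=35−19=16.

44 conversions and 16 bounces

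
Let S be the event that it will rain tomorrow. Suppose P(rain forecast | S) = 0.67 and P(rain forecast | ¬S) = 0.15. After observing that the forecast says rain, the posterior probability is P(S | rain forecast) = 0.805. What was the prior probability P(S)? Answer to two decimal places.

Bayes' rule in odds form gives O(S|E) = O(S)·[P(E|S)/P(E|¬S)], hence O(S) = O(S|E)/LR.
Posterior odds = 0.805/(1−0.805) = 4.1282. LR = 0.67/0.15 = 4.4667.
Prior odds = 4.1282/4.4667 = 0.9242, so P(S) = 0.9242/(1+0.9242) ≈ 0.48.

P(S) = 0.48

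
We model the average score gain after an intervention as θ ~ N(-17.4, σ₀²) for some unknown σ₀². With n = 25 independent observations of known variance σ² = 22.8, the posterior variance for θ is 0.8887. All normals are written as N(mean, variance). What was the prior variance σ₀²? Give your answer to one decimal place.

σ₀² = 34.8

For the Normal–Normal model with known σ², precisions add: τ_n = τ₀ + n/σ².
So 1/σ₀² = 1/0.8887 − 25/22.8 = 1.125239 − 1.096491 = 0.028748.
Hence σ₀² = 1/0.028748 ≈ 34.8.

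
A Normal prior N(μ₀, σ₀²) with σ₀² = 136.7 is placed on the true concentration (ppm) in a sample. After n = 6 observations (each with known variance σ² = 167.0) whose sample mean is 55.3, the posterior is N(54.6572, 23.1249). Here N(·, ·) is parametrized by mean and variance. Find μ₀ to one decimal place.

μ₀ = 51.5

With known observation variance, the Normal–Normal posterior has precision τ_n = τ₀ + n/σ² and mean μ_n = (τ₀μ₀ + (n/σ²)x̄)/τ_n.
Here τ₀ = 1/136.7 = 0.007315 and τ_data = 6/167.0 = 0.035928, so τ_n = 0.043243.
Rearranging for μ₀: μ₀ = (μ_n·τ_n − τ_data·x̄)/τ₀ = (54.6572·0.043243 − 0.035928·55.3) / 0.007315 = 0.376723/0.007315 ≈ 51.5.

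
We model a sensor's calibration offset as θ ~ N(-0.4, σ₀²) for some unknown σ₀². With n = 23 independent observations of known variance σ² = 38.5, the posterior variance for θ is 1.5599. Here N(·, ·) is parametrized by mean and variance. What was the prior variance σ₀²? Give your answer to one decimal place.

For the Normal–Normal model with known σ², precisions add: τ_n = τ₀ + n/σ².
So 1/σ₀² = 1/1.5599 − 23/38.5 = 0.641067 − 0.597403 = 0.043664.
Hence σ₀² = 1/0.043664 ≈ 22.9.

σ₀² = 22.9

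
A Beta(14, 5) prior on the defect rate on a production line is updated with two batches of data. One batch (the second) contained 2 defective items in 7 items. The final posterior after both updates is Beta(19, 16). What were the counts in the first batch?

Because Beta–binomial updating is additive in the counts, the combined data contributed (α_post−α_prior, β_post−β_prior) successes and failures.
Total across both batches: 19−14=5 defective items, 16−5=11 good items.
Subtract the second batch: 5−2=3 defective items and 11−5=6 good items.

3 defective items and 6 good items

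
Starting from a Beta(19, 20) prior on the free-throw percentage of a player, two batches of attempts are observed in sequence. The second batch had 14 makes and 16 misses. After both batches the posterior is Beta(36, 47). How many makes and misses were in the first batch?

3 makes and 11 misses

Sequential conjugate updates are equivalent to a single update on the pooled data, so total successes = posterior α − prior α and total failures = posterior β − prior β.
Total across both batches: 36−19=17 makes, 47−20=27 misses.
Subtract the second batch: 17−14=3 makes and 27−16=11 misses.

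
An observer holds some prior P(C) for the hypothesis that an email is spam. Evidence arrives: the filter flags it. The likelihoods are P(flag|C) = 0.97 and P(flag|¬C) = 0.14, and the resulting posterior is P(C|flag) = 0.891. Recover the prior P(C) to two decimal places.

Bayes' rule in odds form gives O(C|E) = O(C)·[P(E|C)/P(E|¬C)], hence O(C) = O(C|E)/LR.
Posterior odds = 0.891/(1−0.891) = 8.1743. LR = 0.97/0.14 = 6.9286.
Prior odds = 8.1743/6.9286 = 1.1798, so P(C) = 1.1798/(1+1.1798) ≈ 0.54.

P(C) = 0.54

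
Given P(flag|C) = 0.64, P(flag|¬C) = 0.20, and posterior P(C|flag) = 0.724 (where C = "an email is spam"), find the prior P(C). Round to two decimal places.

In odds form, posterior odds = prior odds × likelihood ratio, so prior odds = posterior odds ÷ LR.
Posterior odds = 0.724/(1−0.724) = 2.6232. LR = 0.64/0.20 = 3.2000.
Prior odds = 2.6232/3.2000 = 0.8197, so P(C) = 0.8197/(1+0.8197) ≈ 0.45.

P(C) = 0.45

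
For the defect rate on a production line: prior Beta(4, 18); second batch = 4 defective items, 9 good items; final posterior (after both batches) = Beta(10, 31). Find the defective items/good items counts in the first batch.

Because Beta–binomial updating is additive in the counts, the combined data contributed (α_post−α_prior, β_post−β_prior) successes and failures.
Total across both batches: 10−4=6 defective items, 31−18=13 good items.
Subtract the second batch: 6−4=2 defective items and 13−9=4 good items.

2 defective items and 4 good items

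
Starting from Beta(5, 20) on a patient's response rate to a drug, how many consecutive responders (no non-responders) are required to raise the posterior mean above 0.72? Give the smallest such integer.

After k responders and 0 non-responders the posterior is Beta(5+k, 20), with mean (5+k)/(5+20+k).
Set (5+k)/(25+k) > 0.72 and solve: k > (0.72·25 − 5)/(1 − 0.72) = 46.429.
The smallest integer exceeding 46.429 is 47.

k = 47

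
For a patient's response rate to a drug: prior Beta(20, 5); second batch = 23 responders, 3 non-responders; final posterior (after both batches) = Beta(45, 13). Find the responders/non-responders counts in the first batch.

2 responders and 5 non-responders

Sequential conjugate updates are equivalent to a single update on the pooled data, so total successes = posterior α − prior α and total failures = posterior β − prior β.
Total across both batches: 45−20=25 responders, 13−5=8 non-responders.
Subtract the second batch: 25−23=2 responders and 8−3=5 non-responders.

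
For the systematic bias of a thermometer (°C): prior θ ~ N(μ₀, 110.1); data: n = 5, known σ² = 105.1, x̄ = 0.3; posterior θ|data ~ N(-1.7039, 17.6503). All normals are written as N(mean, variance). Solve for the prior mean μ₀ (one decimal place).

μ₀ = -12.2

With known observation variance, the Normal–Normal posterior has precision τ_n = τ₀ + n/σ² and mean μ_n = (τ₀μ₀ + (n/σ²)x̄)/τ_n.
Here τ₀ = 1/110.1 = 0.009083 and τ_data = 5/105.1 = 0.047574, so τ_n = 0.056657.
Rearranging for μ₀: μ₀ = (μ_n·τ_n − τ_data·x̄)/τ₀ = (-1.7039·0.056657 − 0.047574·0.3) / 0.009083 = -0.110810/0.009083 ≈ -12.2.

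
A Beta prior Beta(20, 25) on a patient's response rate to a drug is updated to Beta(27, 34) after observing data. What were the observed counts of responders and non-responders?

Beta is conjugate to the binomial likelihood: posterior = Beta(a+s, b+f).
So s = 27 − 20 = 7 and f = 34 − 25 = 9.

7 responders and 9 non-responders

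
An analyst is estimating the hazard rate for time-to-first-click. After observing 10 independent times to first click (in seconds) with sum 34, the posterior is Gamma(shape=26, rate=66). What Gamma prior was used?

Gamma(shape=16, rate=32)

For an exponential likelihood with a Gamma(α, β) prior on the rate, n observations with total T give posterior Gamma(α+n, β+T).
So α = 26 − 10 = 16 and β = 66 − 34 = 32.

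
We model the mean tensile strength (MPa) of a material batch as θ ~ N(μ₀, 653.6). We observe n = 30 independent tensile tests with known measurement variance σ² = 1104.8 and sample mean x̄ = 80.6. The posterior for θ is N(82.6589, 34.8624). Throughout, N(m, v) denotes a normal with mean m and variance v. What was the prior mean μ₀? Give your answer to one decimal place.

μ₀ = 119.2

The posterior mean is a precision-weighted average: μ_n = (τ₀μ₀ + τ_data·x̄)/(τ₀+τ_data), with τ₀=1/σ₀² and τ_data=n/σ².
Here τ₀ = 1/653.6 = 0.001530 and τ_data = 30/1104.8 = 0.027154, so τ_n = 0.028684.
Rearranging for μ₀: μ₀ = (μ_n·τ_n − τ_data·x̄)/τ₀ = (82.6589·0.028684 − 0.027154·80.6) / 0.001530 = 0.182375/0.001530 ≈ 119.2.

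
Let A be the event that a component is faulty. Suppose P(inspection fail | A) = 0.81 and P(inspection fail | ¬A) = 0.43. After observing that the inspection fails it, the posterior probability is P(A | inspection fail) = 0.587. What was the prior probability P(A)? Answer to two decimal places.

In odds form, posterior odds = prior odds × likelihood ratio, so prior odds = posterior odds ÷ LR.
Posterior odds = 0.587/(1−0.587) = 1.4213. LR = 0.81/0.43 = 1.8837.
Prior odds = 1.4213/1.8837 = 0.7545, so P(A) = 0.7545/(1+0.7545) ≈ 0.43.

P(A) = 0.43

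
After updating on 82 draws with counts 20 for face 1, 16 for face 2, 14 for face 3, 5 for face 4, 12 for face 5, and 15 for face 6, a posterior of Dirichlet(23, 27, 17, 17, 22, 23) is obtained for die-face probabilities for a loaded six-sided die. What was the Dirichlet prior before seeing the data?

For a Dirichlet(α) prior with multinomial counts c, the posterior is Dirichlet(α + c) componentwise.
Subtract each count from the matching posterior parameter: 23−20=3, 27−16=11, 17−14=3, 17−5=12, 22−12=10, 23−15=8.

Dirichlet(3, 11, 3, 12, 10, 8)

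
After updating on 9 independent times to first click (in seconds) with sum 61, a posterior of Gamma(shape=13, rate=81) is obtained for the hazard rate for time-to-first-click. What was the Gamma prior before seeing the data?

Gamma–exponential conjugacy: posterior shape = α + n, posterior rate = β + Σtᵢ.
So α = 13 − 9 = 4 and β = 81 − 61 = 20.

Gamma(shape=4, rate=20)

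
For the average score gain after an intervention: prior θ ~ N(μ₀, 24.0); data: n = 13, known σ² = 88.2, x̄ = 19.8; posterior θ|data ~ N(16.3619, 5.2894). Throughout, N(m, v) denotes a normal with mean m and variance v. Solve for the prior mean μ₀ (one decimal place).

The posterior mean is a precision-weighted average: μ_n = (τ₀μ₀ + τ_data·x̄)/(τ₀+τ_data), with τ₀=1/σ₀² and τ_data=n/σ².
Here τ₀ = 1/24.0 = 0.041667 and τ_data = 13/88.2 = 0.147392, so τ_n = 0.189059.
Rearranging for μ₀: μ₀ = (μ_n·τ_n − τ_data·x̄)/τ₀ = (16.3619·0.189059 − 0.147392·19.8) / 0.041667 = 0.175003/0.041667 ≈ 4.2.

μ₀ = 4.2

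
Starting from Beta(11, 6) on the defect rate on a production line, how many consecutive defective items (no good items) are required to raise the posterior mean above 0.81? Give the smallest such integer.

k = 15

After k defective items and 0 good items the posterior is Beta(11+k, 6), with mean (11+k)/(11+6+k).
Set (11+k)/(17+k) > 0.81 and solve: k > (0.81·17 − 11)/(1 − 0.81) = 14.579.
The smallest integer exceeding 14.579 is 15.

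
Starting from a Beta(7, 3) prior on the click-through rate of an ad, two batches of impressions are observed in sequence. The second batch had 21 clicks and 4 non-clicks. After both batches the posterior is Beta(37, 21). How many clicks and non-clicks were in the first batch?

Sequential conjugate updates are equivalent to a single update on the pooled data, so total successes = posterior α − prior α and total failures = posterior β − prior β.
Total across both batches: 37−7=30 clicks, 21−3=18 non-clicks.
Subtract the second batch: 30−21=9 clicks and 18−4=14 non-clicks.

9 clicks and 14 non-clicks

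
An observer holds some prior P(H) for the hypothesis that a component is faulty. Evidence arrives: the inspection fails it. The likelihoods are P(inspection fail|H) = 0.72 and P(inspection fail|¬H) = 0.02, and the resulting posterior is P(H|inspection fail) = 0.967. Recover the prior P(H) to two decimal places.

P(H) = 0.45

Bayes' rule in odds form gives O(H|E) = O(H)·[P(E|H)/P(E|¬H)], hence O(H) = O(H|E)/LR.
Posterior odds = 0.967/(1−0.967) = 29.3030. LR = 0.72/0.02 = 36.0000.
Prior odds = 29.3030/36.0000 = 0.8140, so P(H) = 0.8140/(1+0.8140) ≈ 0.45.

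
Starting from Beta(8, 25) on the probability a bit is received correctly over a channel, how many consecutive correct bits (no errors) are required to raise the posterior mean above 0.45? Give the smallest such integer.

After k correct bits and 0 errors the posterior is Beta(8+k, 25), with mean (8+k)/(8+25+k).
Set (8+k)/(33+k) > 0.45 and solve: k > (0.45·33 − 8)/(1 − 0.45) = 12.455.
The smallest integer exceeding 12.455 is 13, and checking k=13: (21)/(46) = 0.4565 > 0.45.

k = 13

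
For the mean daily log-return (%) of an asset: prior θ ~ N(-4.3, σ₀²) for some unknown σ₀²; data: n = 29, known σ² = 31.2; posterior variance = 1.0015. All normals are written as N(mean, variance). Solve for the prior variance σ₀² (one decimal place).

For the Normal–Normal model with known σ², precisions add: τ_n = τ₀ + n/σ².
So 1/σ₀² = 1/1.0015 − 29/31.2 = 0.998502 − 0.929487 = 0.069015.
Hence σ₀² = 1/0.069015 ≈ 14.5.

σ₀² = 14.5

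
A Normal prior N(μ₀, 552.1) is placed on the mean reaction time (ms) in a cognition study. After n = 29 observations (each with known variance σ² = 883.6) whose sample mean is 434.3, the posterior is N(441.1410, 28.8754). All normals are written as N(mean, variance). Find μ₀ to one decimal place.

μ₀ = 565.1

With known observation variance, the Normal–Normal posterior has precision τ_n = τ₀ + n/σ² and mean μ_n = (τ₀μ₀ + (n/σ²)x̄)/τ_n.
Here τ₀ = 1/552.1 = 0.001811 and τ_data = 29/883.6 = 0.032820, so τ_n = 0.034631.
Rearranging for μ₀: μ₀ = (μ_n·τ_n − τ_data·x̄)/τ₀ = (441.1410·0.034631 − 0.032820·434.3) / 0.001811 = 1.023428/0.001811 ≈ 565.1.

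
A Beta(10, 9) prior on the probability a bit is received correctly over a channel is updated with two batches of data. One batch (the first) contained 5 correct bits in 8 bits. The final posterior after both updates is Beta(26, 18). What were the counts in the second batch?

Sequential conjugate updates are equivalent to a single update on the pooled data, so total successes = posterior α − prior α and total failures = posterior β − prior β.
Total across both batches: 26−10=16 correct bits, 18−9=9 errors.
Subtract the first batch: 16−5=11 correct bits and 9−3=6 errors.

11 correct bits and 6 errors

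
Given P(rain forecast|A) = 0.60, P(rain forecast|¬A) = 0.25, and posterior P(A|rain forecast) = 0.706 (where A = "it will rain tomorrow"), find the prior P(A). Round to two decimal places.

In odds form, posterior odds = prior odds × likelihood ratio, so prior odds = posterior odds ÷ LR.
Posterior odds = 0.706/(1−0.706) = 2.4014. LR = 0.60/0.25 = 2.4000.
Prior odds = 2.4014/2.4000 = 1.0006, so P(A) = 1.0006/(1+1.0006) ≈ 0.50.

P(A) = 0.50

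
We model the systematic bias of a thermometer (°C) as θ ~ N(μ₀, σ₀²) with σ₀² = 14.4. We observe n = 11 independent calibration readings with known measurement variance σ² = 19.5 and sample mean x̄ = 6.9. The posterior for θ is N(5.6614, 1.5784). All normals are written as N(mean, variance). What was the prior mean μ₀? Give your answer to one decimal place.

The posterior mean is a precision-weighted average: μ_n = (τ₀μ₀ + τ_data·x̄)/(τ₀+τ_data), with τ₀=1/σ₀² and τ_data=n/σ².
Here τ₀ = 1/14.4 = 0.069444 and τ_data = 11/19.5 = 0.564103, so τ_n = 0.633547.
Rearranging for μ₀: μ₀ = (μ_n·τ_n − τ_data·x̄)/τ₀ = (5.6614·0.633547 − 0.564103·6.9) / 0.069444 = -0.305548/0.069444 ≈ -4.4.

μ₀ = -4.4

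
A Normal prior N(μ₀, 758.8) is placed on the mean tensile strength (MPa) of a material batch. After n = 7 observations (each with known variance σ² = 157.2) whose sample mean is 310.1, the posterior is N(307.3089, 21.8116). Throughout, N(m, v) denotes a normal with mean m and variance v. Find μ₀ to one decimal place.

μ₀ = 213.0

The posterior mean is a precision-weighted average: μ_n = (τ₀μ₀ + τ_data·x̄)/(τ₀+τ_data), with τ₀=1/σ₀² and τ_data=n/σ².
Here τ₀ = 1/758.8 = 0.001318 and τ_data = 7/157.2 = 0.044529, so τ_n = 0.045847.
Rearranging for μ₀: μ₀ = (μ_n·τ_n − τ_data·x̄)/τ₀ = (307.3089·0.045847 − 0.044529·310.1) / 0.001318 = 0.280748/0.001318 ≈ 213.0.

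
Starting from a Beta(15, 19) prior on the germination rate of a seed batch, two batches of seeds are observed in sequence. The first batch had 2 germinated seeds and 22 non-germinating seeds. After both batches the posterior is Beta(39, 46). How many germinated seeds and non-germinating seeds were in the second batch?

22 germinated seeds and 5 non-germinating seeds

Sequential conjugate updates are equivalent to a single update on the pooled data, so total successes = posterior α − prior α and total failures = posterior β − prior β.
Total across both batches: 39−15=24 germinated seeds, 46−19=27 non-germinating seeds.
Subtract the first batch: 24−2=22 germinated seeds and 27−22=5 non-germinating seeds.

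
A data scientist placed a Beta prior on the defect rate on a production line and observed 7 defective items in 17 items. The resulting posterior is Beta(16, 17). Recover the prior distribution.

Beta(9, 7)

Beta is conjugate to the binomial likelihood: posterior = Beta(α+s, β+f).
Subtract the data counts: 16−7=9, 17−10=7.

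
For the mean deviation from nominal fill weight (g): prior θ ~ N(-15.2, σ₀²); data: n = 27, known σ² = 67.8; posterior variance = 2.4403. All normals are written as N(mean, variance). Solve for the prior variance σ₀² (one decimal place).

σ₀² = 86.5

Posterior precision equals prior precision plus data precision: 1/σ_n² = 1/σ₀² + n/σ².
So 1/σ₀² = 1/2.4403 − 27/67.8 = 0.409786 − 0.398230 = 0.011556.
Hence σ₀² = 1/0.011556 ≈ 86.5.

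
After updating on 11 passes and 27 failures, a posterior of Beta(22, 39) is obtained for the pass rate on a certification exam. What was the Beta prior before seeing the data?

Beta(11, 12)

Beta is conjugate to the binomial likelihood: posterior = Beta(α+s, β+f).
Subtract the data counts: 22−11=11, 39−27=12.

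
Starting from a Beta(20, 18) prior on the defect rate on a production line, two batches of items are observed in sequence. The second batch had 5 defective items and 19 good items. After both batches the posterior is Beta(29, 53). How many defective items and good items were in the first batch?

4 defective items and 16 good items

Sequential conjugate updates are equivalent to a single update on the pooled data, so total successes = posterior α − prior α and total failures = posterior β − prior β.
Total across both batches: 29−20=9 defective items, 53−18=35 good items.
Subtract the second batch: 9−5=4 defective items and 35−19=16 good items.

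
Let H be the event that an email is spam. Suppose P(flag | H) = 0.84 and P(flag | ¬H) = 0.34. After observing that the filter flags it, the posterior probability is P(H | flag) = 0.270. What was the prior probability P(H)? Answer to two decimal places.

P(H) = 0.13

In odds form, posterior odds = prior odds × likelihood ratio, so prior odds = posterior odds ÷ LR.
Posterior odds = 0.270/(1−0.270) = 0.3699. LR = 0.84/0.34 = 2.4706.
Prior odds = 0.3699/2.4706 = 0.1497, so P(H) = 0.1497/(1+0.1497) ≈ 0.13.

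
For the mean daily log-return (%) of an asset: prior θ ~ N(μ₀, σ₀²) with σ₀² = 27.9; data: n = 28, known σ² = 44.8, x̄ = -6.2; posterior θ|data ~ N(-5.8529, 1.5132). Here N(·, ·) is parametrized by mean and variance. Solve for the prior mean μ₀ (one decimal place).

The posterior mean is a precision-weighted average: μ_n = (τ₀μ₀ + τ_data·x̄)/(τ₀+τ_data), with τ₀=1/σ₀² and τ_data=n/σ².
Here τ₀ = 1/27.9 = 0.035842 and τ_data = 28/44.8 = 0.625000, so τ_n = 0.660842.
Rearranging for μ₀: μ₀ = (μ_n·τ_n − τ_data·x̄)/τ₀ = (-5.8529·0.660842 − 0.625000·-6.2) / 0.035842 = 0.007158/0.035842 ≈ 0.2.

μ₀ = 0.2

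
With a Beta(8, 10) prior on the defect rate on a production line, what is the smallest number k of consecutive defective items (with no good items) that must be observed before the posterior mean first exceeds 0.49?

After k defective items and 0 good items the posterior is Beta(8+k, 10), with mean (8+k)/(8+10+k).
Set (8+k)/(18+k) > 0.49 and solve: k > (0.49·18 − 8)/(1 − 0.49) = 1.608.
The smallest integer exceeding 1.608 is 2, and checking k=2: (10)/(20) = 0.5000 > 0.49.

k = 2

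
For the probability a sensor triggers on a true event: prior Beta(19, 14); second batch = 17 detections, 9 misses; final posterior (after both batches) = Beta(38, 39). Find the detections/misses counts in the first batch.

Sequential conjugate updates are equivalent to a single update on the pooled data, so total successes = posterior α − prior α and total failures = posterior β − prior β.
Total across both batches: 38−19=19 detections, 39−14=25 misses.
Subtract the second batch: 19−17=2 detections and 25−9=16 misses.

2 detections and 16 misses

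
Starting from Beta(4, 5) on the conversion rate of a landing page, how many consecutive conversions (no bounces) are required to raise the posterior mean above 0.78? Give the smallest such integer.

After k conversions and 0 bounces the posterior is Beta(4+k, 5), with mean (4+k)/(4+5+k).
Set (4+k)/(9+k) > 0.78 and solve: k > (0.78·9 − 4)/(1 − 0.78) = 13.727.
The smallest integer exceeding 13.727 is 14.

k = 14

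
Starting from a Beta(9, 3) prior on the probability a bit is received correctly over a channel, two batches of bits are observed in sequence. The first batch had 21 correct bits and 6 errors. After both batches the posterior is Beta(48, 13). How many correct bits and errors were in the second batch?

18 correct bits and 4 errors

Because Beta–binomial updating is additive in the counts, the combined data contributed (α_post−α_prior, β_post−β_prior) successes and failures.
Total across both batches: 48−9=39 correct bits, 13−3=10 errors.
Subtract the first batch: 39−21=18 correct bits and 10−6=4 errors.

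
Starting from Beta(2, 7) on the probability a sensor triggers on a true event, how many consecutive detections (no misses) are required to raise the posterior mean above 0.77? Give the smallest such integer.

After k detections and 0 misses the posterior is Beta(2+k, 7), with mean (2+k)/(2+7+k).
Set (2+k)/(9+k) > 0.77 and solve: k > (0.77·9 − 2)/(1 − 0.77) = 21.435.
The smallest integer exceeding 21.435 is 22.

k = 22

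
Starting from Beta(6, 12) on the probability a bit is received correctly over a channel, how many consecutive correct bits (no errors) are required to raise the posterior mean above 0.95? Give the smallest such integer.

After k correct bits and 0 errors the posterior is Beta(6+k, 12), with mean (6+k)/(6+12+k).
Set (6+k)/(18+k) > 0.95 and solve: k > (0.95·18 − 6)/(1 − 0.95) = 222.000.
The smallest integer exceeding 222.000 is 223, and checking k=223: (229)/(241) = 0.9502 > 0.95.

k = 223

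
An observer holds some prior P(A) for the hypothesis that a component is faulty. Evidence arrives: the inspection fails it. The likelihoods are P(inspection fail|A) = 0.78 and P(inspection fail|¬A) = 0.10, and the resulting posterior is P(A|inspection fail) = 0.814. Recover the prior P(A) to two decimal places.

Bayes' rule in odds form gives O(A|E) = O(A)·[P(E|A)/P(E|¬A)], hence O(A) = O(A|E)/LR.
Posterior odds = 0.814/(1−0.814) = 4.3763. LR = 0.78/0.10 = 7.8000.
Prior odds = 4.3763/7.8000 = 0.5611, so P(A) = 0.5611/(1+0.5611) ≈ 0.36.

P(A) = 0.36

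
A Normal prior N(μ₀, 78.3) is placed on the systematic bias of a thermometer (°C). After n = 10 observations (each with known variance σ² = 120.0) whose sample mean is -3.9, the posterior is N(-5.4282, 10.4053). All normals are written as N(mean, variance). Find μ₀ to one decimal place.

With known observation variance, the Normal–Normal posterior has precision τ_n = τ₀ + n/σ² and mean μ_n = (τ₀μ₀ + (n/σ²)x̄)/τ_n.
Here τ₀ = 1/78.3 = 0.012771 and τ_data = 10/120.0 = 0.083333, so τ_n = 0.096104.
Rearranging for μ₀: μ₀ = (μ_n·τ_n − τ_data·x̄)/τ₀ = (-5.4282·0.096104 − 0.083333·-3.9) / 0.012771 = -0.196673/0.012771 ≈ -15.4.

μ₀ = -15.4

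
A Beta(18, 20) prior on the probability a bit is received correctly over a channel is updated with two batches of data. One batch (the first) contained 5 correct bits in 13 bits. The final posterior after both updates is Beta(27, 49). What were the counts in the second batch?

Sequential conjugate updates are equivalent to a single update on the pooled data, so total successes = posterior α − prior α and total failures = posterior β − prior β.
Total across both batches: 27−18=9 correct bits, 49−20=29 errors.
Subtract the first batch: 9−5=4 correct bits and 29−8=21 errors.

4 correct bits and 21 errors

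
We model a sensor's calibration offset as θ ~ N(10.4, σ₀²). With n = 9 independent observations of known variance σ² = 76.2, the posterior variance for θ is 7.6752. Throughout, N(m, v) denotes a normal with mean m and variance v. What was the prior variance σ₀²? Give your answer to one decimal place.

For the Normal–Normal model with known σ², precisions add: τ_n = τ₀ + n/σ².
So 1/σ₀² = 1/7.6752 − 9/76.2 = 0.130290 − 0.118110 = 0.012180.
Hence σ₀² = 1/0.012180 ≈ 82.1.

σ₀² = 82.1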